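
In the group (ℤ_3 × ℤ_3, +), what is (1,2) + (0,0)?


Operation: componentwise addition mod (3, 3)
(1,2) + (0,0) = ((a₁+b₁) mod 3, (a₂+b₂) mod 3) with a = (1,2), b = (0,0)

(1,2) + (0,0) = (1,2)


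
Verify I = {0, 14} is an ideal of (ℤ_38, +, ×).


Check ideal conditions for I = {0, 14} in ℤ_38:
(1) I is an additive subgroup? No
(2) For r ∈ ℤ_38 and a ∈ I: r·a ∈ I? No  [counterexample: r=2, a=14, r·a mod 38 = 28 ∉ I]

No, I is not an ideal of ℤ_38


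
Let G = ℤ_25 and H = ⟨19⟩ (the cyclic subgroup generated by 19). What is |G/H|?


|⟨19⟩| = n / gcd(19, 25) = 25 / 1 = 25
H is normal (ℤ_25 is abelian).
|G/H| = |G| / |H| = 25 / 25 = 1

|G/H| = 1


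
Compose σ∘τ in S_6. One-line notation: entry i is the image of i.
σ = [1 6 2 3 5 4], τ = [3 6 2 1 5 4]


σ∘τ: apply τ first, then σ
1 →τ 3 →σ 2
2 →τ 6 →σ 4
3 →τ 2 →σ 6
4 →τ 1 →σ 1
5 →τ 5 →σ 5
6 →τ 4 →σ 3

σ∘τ = [2 4 6 1 5 3]


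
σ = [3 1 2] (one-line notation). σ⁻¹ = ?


To find σ⁻¹, swap domain and range:
σ(1) = 3 → σ⁻¹(3) = 1
σ(2) = 1 → σ⁻¹(1) = 2
σ(3) = 2 → σ⁻¹(2) = 3

σ⁻¹ = [2 3 1]


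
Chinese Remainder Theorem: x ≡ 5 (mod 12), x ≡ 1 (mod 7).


m₁ = 12, m₂ = 7, gcd = 1, so CRT applies. M = m₁·m₂ = 84
Let M₁ = M/m₁ = 7, M₂ = M/m₂ = 12
Find y₁ ≡ M₁⁻¹ (mod m₁): 7⁻¹ ≡ 7 (mod 12)
Find y₂ ≡ M₂⁻¹ (mod m₂): 12⁻¹ ≡ 3 (mod 7)
x = a₁·M₁·y₁ + a₂·M₂·y₂ = 5·7·7 + 1·12·3 = 281
Reduce mod 84: x ≡ 29
Check: 29 mod 12 = 5 ✓, 29 mod 7 = 1 ✓

x ≡ 29 (mod 84)


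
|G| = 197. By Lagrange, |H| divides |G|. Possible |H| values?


Lagrange's theorem: |H| divides |G|
|G| = 197
Divisors of 197: 1, 197

Possible subgroup orders: {1, 197}


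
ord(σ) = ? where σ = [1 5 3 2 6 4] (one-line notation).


Cycle decomposition: (2 5 6 4)
Cycle lengths: 4
Order = lcm(4) = 4

ord(σ) = 4


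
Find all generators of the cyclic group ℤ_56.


g generates ℤ_n iff gcd(g,n) = 1
Prime factors of 56: 2, 7
Generators are g ∈ {1,...,55} not divisible by any of these primes.
Generators: {1, 3, 5, 9, 11, 13, 15, 17, 19, 23, 25, 27, 29, 31, 33, 37, 39, 41, 43, 45, 47, 51, 53, 55}
Number of generators = φ(56) = 24

Generators of ℤ_56 = {1, 3, 5, 9, 11, 13, 15, 17, 19, 23, 25, 27, 29, 31, 33, 37, 39, 41, 43, 45, 47, 51, 53, 55}


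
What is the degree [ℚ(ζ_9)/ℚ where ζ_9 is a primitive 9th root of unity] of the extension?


[ℚ(ζ_n):ℚ] = deg Φ_n(x) = φ(n). Here φ(9) = 6

[ℚ(ζ_9)/ℚ where ζ_9 is a primitive 9th root of unity] = 6


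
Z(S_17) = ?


Z(G) = {g ∈ G | gx = xg for all x ∈ G}
S_n is non-abelian for n ≥ 3; Z(S_17) is trivial

Z(S_17) = {e}


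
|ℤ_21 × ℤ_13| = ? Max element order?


|ℤ_21 × ℤ_13| = 21 × 13 = 273
Max element order = lcm(21,13) = 273
Cyclic? Yes (gcd=1)

|ℤ_21×ℤ_13| = 273, max element order = 273


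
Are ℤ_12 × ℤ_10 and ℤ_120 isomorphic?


Comparing ℤ_12 × ℤ_10 and ℤ_120:
gcd(12,10) = 2 ≠ 1. Max element order in ℤ_12×ℤ_10 is lcm(12,10) = 60 < 120, so it has no element of order 120

No, ℤ_12 × ℤ_10 ≇ ℤ_120


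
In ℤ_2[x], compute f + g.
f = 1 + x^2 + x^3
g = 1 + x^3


Add coefficients mod 2:
x^0: 1 + 1 = 0 (mod 2)
x^1: 0 + 0 = 0 (mod 2)
x^2: 1 + 0 = 1 (mod 2)
x^3: 1 + 1 = 0 (mod 2)
Result: x^2

f + g = x^2


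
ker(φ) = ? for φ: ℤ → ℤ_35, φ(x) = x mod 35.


Kernel = preimage of identity
ker(φ) = {x ∈ ℤ : x ≡ 0 (mod 35)} = 35ℤ = {0, ±35, ±70, ...}

ker(φ) = 35ℤ


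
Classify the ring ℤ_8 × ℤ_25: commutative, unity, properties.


Direct product ring; commutative with unity (1,1); but (1,0)·(0,1) = (0,0) gives zero divisors, so not an integral domain
Commutative: Yes
Integral domain: No
Has unity: Yes

ℤ_8 × ℤ_25: Commutative=Yes, Unity=Yes


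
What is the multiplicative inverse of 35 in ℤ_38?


Use the extended Euclidean algorithm to write 1 = 35·s + 38·t; then s mod 38 is the inverse.
Euclidean algorithm:
  35 = 0·38 + 35
  38 = 1·35 + 3
  35 = 11·3 + 2
  3 = 1·2 + 1
  2 = 2·1 + 0
gcd(35,38) = 1
Back-substitution gives: 35·(-13) + 38·(12) = 1
So 35⁻¹ ≡ -13 ≡ 25 (mod 38)
Check: 35 × 25 = 875 ≡ 1 (mod 38) ✓

35⁻¹ ≡ 25 (mod 38)


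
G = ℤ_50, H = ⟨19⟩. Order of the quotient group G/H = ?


|⟨19⟩| = n / gcd(19, 50) = 50 / 1 = 50
H is normal (ℤ_50 is abelian).
|G/H| = |G| / |H| = 50 / 50 = 1

|G/H| = 1


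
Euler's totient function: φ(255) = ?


Factor n: 255 = 3 × 5 × 17
φ(n) = n · ∏(1 - 1/p) over distinct primes p | n
φ(255) = 255 · (1 - 1/3) · (1 - 1/5) · (1 - 1/17) = 128

φ(255) = 128


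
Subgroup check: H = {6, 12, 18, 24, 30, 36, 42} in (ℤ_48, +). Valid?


Subgroup test for H = {6, 12, 18, 24, 30, 36, 42} in (ℤ_48, +):
(1) 0 ∈ H? No
(2) Closure: for all a,b ∈ H, (a+b) mod 48 ∈ H? No  [counterexample: 6 + 42 = 0 ∉ H]
(3) Inverses: for all a ∈ H, -a mod 48 ∈ H? Yes

No, H is not a subgroup of ℤ_48


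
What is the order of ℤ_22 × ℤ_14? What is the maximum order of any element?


|ℤ_22 × ℤ_14| = 22 × 14 = 308
Max element order = lcm(22,14) = 154
Cyclic? No (gcd=2)

|ℤ_22×ℤ_14| = 308, max element order = 154


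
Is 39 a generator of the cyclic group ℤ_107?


g generates ℤ_n iff gcd(g, n) = 1
gcd(39, 107) = 1
Since gcd = 1, 39 is a generator.

Yes, 39 generates ℤ_107


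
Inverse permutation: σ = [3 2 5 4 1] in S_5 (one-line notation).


To find σ⁻¹, swap domain and range:
σ(1) = 3 → σ⁻¹(3) = 1
σ(2) = 2 → σ⁻¹(2) = 2
σ(3) = 5 → σ⁻¹(5) = 3
σ(4) = 4 → σ⁻¹(4) = 4
σ(5) = 1 → σ⁻¹(1) = 5

σ⁻¹ = [5 2 1 4 3]


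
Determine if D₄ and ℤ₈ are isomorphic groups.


Comparing D₄ and ℤ₈:
D₄ is non-abelian, ℤ₈ is abelian

No, D₄ ≇ ℤ₈


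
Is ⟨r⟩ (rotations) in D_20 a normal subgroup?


H = ⟨r⟩ (rotations) in D_20
The rotation subgroup ⟨r⟩ has index 2 in D_20, so it is normal

Yes, normal subgroup


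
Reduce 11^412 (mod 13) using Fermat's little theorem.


Fermat's little theorem: if p is prime and gcd(a,p)=1, then a^(p-1) ≡ 1 (mod p)
p = 13 is prime, gcd(11,13) = 1
Reduce exponent: 412 mod 12 = 4
So 11^412 ≡ 11^4 (mod 13)
11^4 mod 13 = 3

11^412 ≡ 3 (mod 13)


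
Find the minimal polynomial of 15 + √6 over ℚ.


Let α = 15 + √6. Then α - 15 = √6, so (α - 15)² = 6, giving α² - 30α + 219 = 0. Degree 2 and α ∉ ℚ, so this is the minimal polynomial.

Minimal polynomial: x² - 30x + 219


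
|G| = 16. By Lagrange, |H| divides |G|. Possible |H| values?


Lagrange's theorem: |H| divides |G|
|G| = 16
Divisors of 16: 1, 2, 4, 8, 16

Possible subgroup orders: {1, 2, 4, 8, 16}


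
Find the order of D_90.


|D_n| = 2n (n rotations and n reflections)
|D_90| = 2×90 = 180

|D_90| = 180


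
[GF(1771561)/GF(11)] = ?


GF(1771561) = GF(11^6), so the extension degree is 6

[GF(1771561)/GF(11)] = 6


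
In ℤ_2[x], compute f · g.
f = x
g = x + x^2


Expand and collect like terms; reduce coefficients mod 2:
x^0: 0·0 = 0 ≡ 0 (mod 2)
x^1: 0·1 + 1·0 = 0 ≡ 0 (mod 2)
x^2: 0·1 + 1·1 = 1 ≡ 1 (mod 2)
x^3: 1·1 = 1 ≡ 1 (mod 2)
Result: x^2 + x^3

f · g = x^2 + x^3


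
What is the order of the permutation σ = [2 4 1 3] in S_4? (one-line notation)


Cycle decomposition: (1 2 4 3)
Cycle lengths: 4
Order = lcm(4) = 4

ord(σ) = 4


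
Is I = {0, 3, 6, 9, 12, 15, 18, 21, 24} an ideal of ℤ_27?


Check ideal conditions for I = {0, 3, 6, 9, 12, 15, 18, 21, 24} in ℤ_27:
(1) I is an additive subgroup? Yes
(2) For r ∈ ℤ_27 and a ∈ I: r·a ∈ I? Yes

Yes, I is an ideal of ℤ_27


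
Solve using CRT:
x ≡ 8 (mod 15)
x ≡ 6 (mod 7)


m₁ = 15, m₂ = 7, gcd = 1, so CRT applies. M = m₁·m₂ = 105
Let M₁ = M/m₁ = 7, M₂ = M/m₂ = 15
Find y₁ ≡ M₁⁻¹ (mod m₁): 7⁻¹ ≡ 13 (mod 15)
Find y₂ ≡ M₂⁻¹ (mod m₂): 15⁻¹ ≡ 1 (mod 7)
x = a₁·M₁·y₁ + a₂·M₂·y₂ = 8·7·13 + 6·15·1 = 818
Reduce mod 105: x ≡ 83
Check: 83 mod 15 = 8 ✓, 83 mod 7 = 6 ✓

x ≡ 83 (mod 105)


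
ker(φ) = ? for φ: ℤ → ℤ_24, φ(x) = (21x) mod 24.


Kernel = preimage of identity
ker(φ) = {x ∈ ℤ : 21x ≡ 0 (mod 24)}. gcd(21,24) = 3, so 21x ≡ 0 (mod 24) ⟺ x ≡ 0 (mod 24/3 = 8). Hence ker(φ) = 8ℤ

ker(φ) = 8ℤ


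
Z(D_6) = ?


Z(G) = {g ∈ G | gx = xg for all x ∈ G}
For even n, Z(D_n) = {e, r^(n/2)}: the 180° rotation r^3 commutes with every reflection and rotation

Z(D_6) = {e, r^3}


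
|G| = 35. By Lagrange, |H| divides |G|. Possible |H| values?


Lagrange's theorem: |H| divides |G|
|G| = 35
Divisors of 35: 1, 5, 7, 35

Possible subgroup orders: {1, 5, 7, 35}


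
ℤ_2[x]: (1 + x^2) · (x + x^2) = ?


Expand and collect like terms; reduce coefficients mod 2:
x^0: 1·0 = 0 ≡ 0 (mod 2)
x^1: 1·1 + 0·0 = 1 ≡ 1 (mod 2)
x^2: 1·1 + 0·1 + 1·0 = 1 ≡ 1 (mod 2)
x^3: 0·1 + 1·1 = 1 ≡ 1 (mod 2)
x^4: 1·1 = 1 ≡ 1 (mod 2)
Result: x + x^2 + x^3 + x^4

f · g = x + x^2 + x^3 + x^4


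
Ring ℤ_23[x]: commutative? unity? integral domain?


ℤ_23 is a field (n prime), so ℤ_23[x] is a commutative integral domain with unity
Commutative: Yes
Integral domain: Yes
Has unity: Yes

ℤ_23[x]: Commutative=Yes, Unity=Yes


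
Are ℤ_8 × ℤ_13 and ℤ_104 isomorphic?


Comparing ℤ_8 × ℤ_13 and ℤ_104:
gcd(8,13) = 1, so ℤ_8 × ℤ_13 ≅ ℤ_104 (CRT)

Yes, ℤ_8 × ℤ_13 ≅ ℤ_104


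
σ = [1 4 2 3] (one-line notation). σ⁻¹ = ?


To find σ⁻¹, swap domain and range:
σ(1) = 1 → σ⁻¹(1) = 1
σ(2) = 4 → σ⁻¹(4) = 2
σ(3) = 2 → σ⁻¹(2) = 3
σ(4) = 3 → σ⁻¹(3) = 4

σ⁻¹ = [1 3 4 2]


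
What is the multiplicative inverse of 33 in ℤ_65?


Use the extended Euclidean algorithm to write 1 = 33·s + 65·t; then s mod 65 is the inverse.
Euclidean algorithm:
  33 = 0·65 + 33
  65 = 1·33 + 32
  33 = 1·32 + 1
  32 = 32·1 + 0
gcd(33,65) = 1
Back-substitution gives: 33·(2) + 65·(-1) = 1
So 33⁻¹ ≡ 2 ≡ 2 (mod 65)
Check: 33 × 2 = 66 ≡ 1 (mod 65) ✓

33⁻¹ ≡ 2 (mod 65)


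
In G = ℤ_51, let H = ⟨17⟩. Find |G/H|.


|⟨17⟩| = n / gcd(17, 51) = 51 / 17 = 3
H is normal (ℤ_51 is abelian).
|G/H| = |G| / |H| = 51 / 3 = 17

|G/H| = 17


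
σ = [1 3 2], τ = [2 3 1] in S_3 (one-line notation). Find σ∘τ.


σ∘τ: apply τ first, then σ
1 →τ 2 →σ 3
2 →τ 3 →σ 2
3 →τ 1 →σ 1

σ∘τ = [3 2 1]


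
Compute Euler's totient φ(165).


Factor n: 165 = 3 × 5 × 11
φ(n) = n · ∏(1 - 1/p) over distinct primes p | n
φ(165) = 165 · (1 - 1/3) · (1 - 1/5) · (1 - 1/11) = 80

φ(165) = 80


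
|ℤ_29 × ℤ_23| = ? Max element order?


|ℤ_29 × ℤ_23| = 29 × 23 = 667
Max element order = lcm(29,23) = 667
Cyclic? Yes (gcd=1)

|ℤ_29×ℤ_23| = 667, max element order = 667


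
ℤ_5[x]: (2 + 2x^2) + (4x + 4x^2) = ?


Add coefficients mod 5:
x^0: 2 + 0 = 2 (mod 5)
x^1: 0 + 4 = 4 (mod 5)
x^2: 2 + 4 = 1 (mod 5)
Result: 2 + 4x + x^2

f + g = 2 + 4x + x^2


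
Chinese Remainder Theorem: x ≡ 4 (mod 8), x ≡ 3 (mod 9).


m₁ = 8, m₂ = 9, gcd = 1, so CRT applies. M = m₁·m₂ = 72
Let M₁ = M/m₁ = 9, M₂ = M/m₂ = 8
Find y₁ ≡ M₁⁻¹ (mod m₁): 9⁻¹ ≡ 1 (mod 8)
Find y₂ ≡ M₂⁻¹ (mod m₂): 8⁻¹ ≡ 8 (mod 9)
x = a₁·M₁·y₁ + a₂·M₂·y₂ = 4·9·1 + 3·8·8 = 228
Reduce mod 72: x ≡ 12
Check: 12 mod 8 = 4 ✓, 12 mod 9 = 3 ✓

x ≡ 12 (mod 72)


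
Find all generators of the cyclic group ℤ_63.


g generates ℤ_n iff gcd(g,n) = 1
Prime factors of 63: 3, 7
Generators are g ∈ {1,...,62} not divisible by any of these primes.
Generators: {1, 2, 4, 5, 8, 10, 11, 13, 16, 17, 19, 20, 22, 23, 25, 26, 29, 31, 32, 34, 37, 38, 40, 41, 43, 44, 46, 47, 50, 52, 53, 55, 58, 59, 61, 62}
Number of generators = φ(63) = 36

Generators of ℤ_63 = {1, 2, 4, 5, 8, 10, 11, 13, 16, 17, 19, 20, 22, 23, 25, 26, 29, 31, 32, 34, 37, 38, 40, 41, 43, 44, 46, 47, 50, 52, 53, 55, 58, 59, 61, 62}


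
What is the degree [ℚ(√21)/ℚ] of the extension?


√21 has minimal polynomial x² - 21 (irreducible over ℚ since 21 is squarefree)

[ℚ(√21)/ℚ] = 2


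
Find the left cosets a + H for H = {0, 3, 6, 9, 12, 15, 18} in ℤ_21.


H = {0, 3, 6, 9, 12, 15, 18}, |H| = 7
Number of cosets = |G|/|H| = 21/7 = 3
0 + H = {0, 3, 6, 9, 12, 15, 18}
1 + H = {1, 4, 7, 10, 13, 16, 19}
2 + H = {2, 5, 8, 11, 14, 17, 20}

Cosets: 0+H={0,3,6,9,12,15,18}; 1+H={1,4,7,10,13,16,19}; 2+H={2,5,8,11,14,17,20}


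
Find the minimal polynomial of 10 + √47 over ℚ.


Let α = 10 + √47. Then α - 10 = √47, so (α - 10)² = 47, giving α² - 20α + 53 = 0. Degree 2 and α ∉ ℚ, so this is the minimal polynomial.

Minimal polynomial: x² - 20x + 53


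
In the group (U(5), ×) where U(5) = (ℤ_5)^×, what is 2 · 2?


Operation: multiplication mod 5
2 · 2 = (a × b) mod 5 with a = 2, b = 2

2 · 2 = 4


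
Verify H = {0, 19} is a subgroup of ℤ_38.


Subgroup test for H = {0, 19} in (ℤ_38, +):
(1) 0 ∈ H? Yes
(2) Closure: for all a,b ∈ H, (a+b) mod 38 ∈ H? Yes
(3) Inverses: for all a ∈ H, -a mod 38 ∈ H? Yes

Yes, H is a subgroup of ℤ_38


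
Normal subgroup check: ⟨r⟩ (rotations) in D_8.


H = ⟨r⟩ (rotations) in D_8
The rotation subgroup ⟨r⟩ has index 2 in D_8, so it is normal

Yes, normal subgroup


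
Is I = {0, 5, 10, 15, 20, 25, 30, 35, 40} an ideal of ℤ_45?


Check ideal conditions for I = {0, 5, 10, 15, 20, 25, 30, 35, 40} in ℤ_45:
(1) I is an additive subgroup? Yes
(2) For r ∈ ℤ_45 and a ∈ I: r·a ∈ I? Yes

Yes, I is an ideal of ℤ_45


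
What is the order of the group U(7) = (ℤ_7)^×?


U(n) is the group of units mod n; |U(n)| = φ(n)
|U(7)| = φ(7) = 6

|U(7) = (ℤ_7)^×| = 6


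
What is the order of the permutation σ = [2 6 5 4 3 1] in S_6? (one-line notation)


Cycle decomposition: (1 2 6) (3 5)
Cycle lengths: 3, 2
Order = lcm(3, 2) = 6

ord(σ) = 6


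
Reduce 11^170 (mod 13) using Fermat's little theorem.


Fermat's little theorem: if p is prime and gcd(a,p)=1, then a^(p-1) ≡ 1 (mod p)
p = 13 is prime, gcd(11,13) = 1
Reduce exponent: 170 mod 12 = 2
So 11^170 ≡ 11^2 (mod 13)
11^2 mod 13 = 4

11^170 ≡ 4 (mod 13)


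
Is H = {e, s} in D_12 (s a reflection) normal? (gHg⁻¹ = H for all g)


H = {e, s} in D_12 (s a reflection)
r·s·r⁻¹ = sr⁻² ≠ s for n ≥ 3, so {e, s} is not closed under conjugation

No, not a normal subgroup


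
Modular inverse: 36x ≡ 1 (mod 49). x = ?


Use the extended Euclidean algorithm to write 1 = 36·s + 49·t; then s mod 49 is the inverse.
Euclidean algorithm:
  36 = 0·49 + 36
  49 = 1·36 + 13
  36 = 2·13 + 10
  13 = 1·10 + 3
  10 = 3·3 + 1
  3 = 3·1 + 0
gcd(36,49) = 1
Back-substitution gives: 36·(15) + 49·(-11) = 1
So 36⁻¹ ≡ 15 ≡ 15 (mod 49)
Check: 36 × 15 = 540 ≡ 1 (mod 49) ✓

36⁻¹ ≡ 15 (mod 49)


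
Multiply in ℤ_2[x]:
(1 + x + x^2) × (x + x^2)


Expand and collect like terms; reduce coefficients mod 2:
x^0: 1·0 = 0 ≡ 0 (mod 2)
x^1: 1·1 + 1·0 = 1 ≡ 1 (mod 2)
x^2: 1·1 + 1·1 + 1·0 = 2 ≡ 0 (mod 2)
x^3: 1·1 + 1·1 = 2 ≡ 0 (mod 2)
x^4: 1·1 = 1 ≡ 1 (mod 2)
Result: x + x^4

f · g = x + x^4


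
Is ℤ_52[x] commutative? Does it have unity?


ℤ_52 has zero divisors (2·26 ≡ 0), and these lift to constant zero divisors in ℤ_52[x]; so not an integral domain
Commutative: Yes
Integral domain: No
Has unity: Yes

ℤ_52[x]: Commutative=Yes, Unity=Yes


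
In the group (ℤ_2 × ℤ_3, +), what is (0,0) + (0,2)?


Operation: componentwise addition mod (2, 3)
(0,0) + (0,2) = ((a₁+b₁) mod 2, (a₂+b₂) mod 3) with a = (0,0), b = (0,2)

(0,0) + (0,2) = (0,2)


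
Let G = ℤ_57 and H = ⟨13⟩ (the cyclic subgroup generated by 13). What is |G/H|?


|⟨13⟩| = n / gcd(13, 57) = 57 / 1 = 57
H is normal (ℤ_57 is abelian).
|G/H| = |G| / |H| = 57 / 57 = 1

|G/H| = 1


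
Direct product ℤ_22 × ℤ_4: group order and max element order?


|ℤ_22 × ℤ_4| = 22 × 4 = 88
Max element order = lcm(22,4) = 44
Cyclic? No (gcd=2)

|ℤ_22×ℤ_4| = 88, max element order = 44


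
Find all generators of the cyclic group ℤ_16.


g generates ℤ_n iff gcd(g,n) = 1
Checking each g ∈ {1,...,15}:
gcd(1,16) = 1
gcd(2,16) = 2
gcd(3,16) = 1
gcd(4,16) = 4
gcd(5,16) = 1
gcd(6,16) = 2
gcd(7,16) = 1
gcd(8,16) = 8
gcd(9,16) = 1
gcd(10,16) = 2
gcd(11,16) = 1
gcd(12,16) = 4
gcd(13,16) = 1
gcd(14,16) = 2
gcd(15,16) = 1
Generators: {1, 3, 5, 7, 9, 11, 13, 15}
Number of generators = φ(16) = 8

Generators of ℤ_16 = {1, 3, 5, 7, 9, 11, 13, 15}


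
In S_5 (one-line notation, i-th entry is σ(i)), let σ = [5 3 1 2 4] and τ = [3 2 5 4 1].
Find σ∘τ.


σ∘τ: apply τ first, then σ
1 →τ 3 →σ 1
2 →τ 2 →σ 3
3 →τ 5 →σ 4
4 →τ 4 →σ 2
5 →τ 1 →σ 5

σ∘τ = [1 3 4 2 5]


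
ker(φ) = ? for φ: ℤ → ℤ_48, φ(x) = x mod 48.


Kernel = preimage of identity
ker(φ) = {x ∈ ℤ : x ≡ 0 (mod 48)} = 48ℤ = {0, ±48, ±96, ...}

ker(φ) = 48ℤ


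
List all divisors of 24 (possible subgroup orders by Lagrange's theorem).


Lagrange's theorem: |H| divides |G|
|G| = 24
Divisors of 24: 1, 2, 3, 4, 6, 8, 12, 24

Possible subgroup orders: {1, 2, 3, 4, 6, 8, 12, 24}


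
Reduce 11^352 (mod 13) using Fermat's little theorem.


Fermat's little theorem: if p is prime and gcd(a,p)=1, then a^(p-1) ≡ 1 (mod p)
p = 13 is prime, gcd(11,13) = 1
Reduce exponent: 352 mod 12 = 4
So 11^352 ≡ 11^4 (mod 13)
11^4 mod 13 = 3

11^352 ≡ 3 (mod 13)


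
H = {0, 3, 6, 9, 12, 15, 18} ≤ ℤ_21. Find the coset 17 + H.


17 + H = {17 + h (mod 21) : h ∈ H}
17+0=17, 17+3=20, 17+6=2, 17+9=5, 17+12=8, 17+15=11, 17+18=14
17 + H = {2, 5, 8, 11, 14, 17, 20} = 2 + H

17 + H = {2, 5, 8, 11, 14, 17, 20}


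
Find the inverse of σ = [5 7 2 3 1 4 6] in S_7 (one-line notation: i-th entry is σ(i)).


To find σ⁻¹, swap domain and range:
σ(1) = 5 → σ⁻¹(5) = 1
σ(2) = 7 → σ⁻¹(7) = 2
σ(3) = 2 → σ⁻¹(2) = 3
σ(4) = 3 → σ⁻¹(3) = 4
σ(5) = 1 → σ⁻¹(1) = 5
σ(6) = 4 → σ⁻¹(4) = 6
σ(7) = 6 → σ⁻¹(6) = 7

σ⁻¹ = [5 3 4 6 1 7 2]


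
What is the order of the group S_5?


|S_n| = n! (number of permutations of n symbols)
|S_5| = 5! = 120

|S_5| = 120


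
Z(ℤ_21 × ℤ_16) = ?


Z(G) = {g ∈ G | gx = xg for all x ∈ G}
Direct product of abelian groups is abelian, so Z(G) = G

Z(ℤ_21 × ℤ_16) = ℤ_21 × ℤ_16


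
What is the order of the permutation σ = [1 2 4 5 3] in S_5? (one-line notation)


Cycle decomposition: (3 4 5)
Cycle lengths: 3
Order = lcm(3) = 3

ord(σ) = 3


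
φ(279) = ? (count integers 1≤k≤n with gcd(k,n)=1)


Factor n: 279 = 3^2 × 31
φ(n) = n · ∏(1 - 1/p) over distinct primes p | n
φ(279) = 279 · (1 - 1/3) · (1 - 1/31) = 180

φ(279) = 180


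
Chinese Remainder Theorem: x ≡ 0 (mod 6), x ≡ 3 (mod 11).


m₁ = 6, m₂ = 11, gcd = 1, so CRT applies. M = m₁·m₂ = 66
Let M₁ = M/m₁ = 11, M₂ = M/m₂ = 6
Find y₁ ≡ M₁⁻¹ (mod m₁): 11⁻¹ ≡ 5 (mod 6)
Find y₂ ≡ M₂⁻¹ (mod m₂): 6⁻¹ ≡ 2 (mod 11)
x = a₁·M₁·y₁ + a₂·M₂·y₂ = 0·11·5 + 3·6·2 = 36
Reduce mod 66: x ≡ 36
Check: 36 mod 6 = 0 ✓, 36 mod 11 = 3 ✓

x ≡ 36 (mod 66)


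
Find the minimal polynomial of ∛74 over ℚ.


∛74 satisfies x³ - 74 = 0, irreducible over ℚ (no rational root; 74 is not a perfect cube)

Minimal polynomial: x³ - 74


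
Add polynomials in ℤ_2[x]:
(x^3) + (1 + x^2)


Add coefficients mod 2:
x^0: 0 + 1 = 1 (mod 2)
x^1: 0 + 0 = 0 (mod 2)
x^2: 0 + 1 = 1 (mod 2)
x^3: 1 + 0 = 1 (mod 2)
Result: 1 + x^2 + x^3

f + g = 1 + x^2 + x^3


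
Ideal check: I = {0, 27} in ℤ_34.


Check ideal conditions for I = {0, 27} in ℤ_34:
(1) I is an additive subgroup? No
(2) For r ∈ ℤ_34 and a ∈ I: r·a ∈ I? No  [counterexample: r=2, a=27, r·a mod 34 = 20 ∉ I]

No, I is not an ideal of ℤ_34


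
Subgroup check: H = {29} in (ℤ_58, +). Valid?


Subgroup test for H = {29} in (ℤ_58, +):
(1) 0 ∈ H? No
(2) Closure: for all a,b ∈ H, (a+b) mod 58 ∈ H? No  [counterexample: 29 + 29 = 0 ∉ H]
(3) Inverses: for all a ∈ H, -a mod 58 ∈ H? Yes

No, H is not a subgroup of ℤ_58


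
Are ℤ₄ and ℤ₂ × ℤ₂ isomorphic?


Comparing ℤ₄ and ℤ₂ × ℤ₂:
ℤ₄ has an element of order 4; ℤ₂×ℤ₂ has exponent 2

No, ℤ₄ ≇ ℤ₂ × ℤ₂


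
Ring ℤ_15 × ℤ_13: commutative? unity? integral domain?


Direct product ring; commutative with unity (1,1); but (1,0)·(0,1) = (0,0) gives zero divisors, so not an integral domain
Commutative: Yes
Integral domain: No
Has unity: Yes

ℤ_15 × ℤ_13: Commutative=Yes, Unity=Yes


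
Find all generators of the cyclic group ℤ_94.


g generates ℤ_n iff gcd(g,n) = 1
Prime factors of 94: 2, 47
Generators are g ∈ {1,...,93} not divisible by any of these primes.
Generators: {1, 3, 5, 7, 9, 11, 13, 15, 17, 19, 21, 23, 25, 27, 29, 31, 33, 35, 37, 39, 41, 43, 45, 49, 51, 53, 55, 57, 59, 61, 63, 65, 67, 69, 71, 73, 75, 77, 79, 81, 83, 85, 87, 89, 91, 93}
Number of generators = φ(94) = 46

Generators of ℤ_94 = {1, 3, 5, 7, 9, 11, 13, 15, 17, 19, 21, 23, 25, 27, 29, 31, 33, 35, 37, 39, 41, 43, 45, 49, 51, 53, 55, 57, 59, 61, 63, 65, 67, 69, 71, 73, 75, 77, 79, 81, 83, 85, 87, 89, 91, 93}


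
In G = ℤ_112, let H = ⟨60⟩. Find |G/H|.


|⟨60⟩| = n / gcd(60, 112) = 112 / 4 = 28
H is normal (ℤ_112 is abelian).
|G/H| = |G| / |H| = 112 / 28 = 4

|G/H| = 4


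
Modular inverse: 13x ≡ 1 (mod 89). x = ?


Use the extended Euclidean algorithm to write 1 = 13·s + 89·t; then s mod 89 is the inverse.
Euclidean algorithm:
  13 = 0·89 + 13
  89 = 6·13 + 11
  13 = 1·11 + 2
  11 = 5·2 + 1
  2 = 2·1 + 0
gcd(13,89) = 1
Back-substitution gives: 13·(-41) + 89·(6) = 1
So 13⁻¹ ≡ -41 ≡ 48 (mod 89)
Check: 13 × 48 = 624 ≡ 1 (mod 89) ✓

13⁻¹ ≡ 48 (mod 89)


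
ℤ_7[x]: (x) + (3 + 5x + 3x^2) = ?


Add coefficients mod 7:
x^0: 0 + 3 = 3 (mod 7)
x^1: 1 + 5 = 6 (mod 7)
x^2: 0 + 3 = 3 (mod 7)
Result: 3 + 6x + 3x^2

f + g = 3 + 6x + 3x^2


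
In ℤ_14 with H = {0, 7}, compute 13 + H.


13 + H = {13 + h (mod 14) : h ∈ H}
13+0=13, 13+7=6
13 + H = {6, 13} = 6 + H

13 + H = {6, 13}


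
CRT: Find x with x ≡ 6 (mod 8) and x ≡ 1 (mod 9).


m₁ = 8, m₂ = 9, gcd = 1, so CRT applies. M = m₁·m₂ = 72
Let M₁ = M/m₁ = 9, M₂ = M/m₂ = 8
Find y₁ ≡ M₁⁻¹ (mod m₁): 9⁻¹ ≡ 1 (mod 8)
Find y₂ ≡ M₂⁻¹ (mod m₂): 8⁻¹ ≡ 8 (mod 9)
x = a₁·M₁·y₁ + a₂·M₂·y₂ = 6·9·1 + 1·8·8 = 118
Reduce mod 72: x ≡ 46
Check: 46 mod 8 = 6 ✓, 46 mod 9 = 1 ✓

x ≡ 46 (mod 72)


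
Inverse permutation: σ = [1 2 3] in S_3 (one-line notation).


To find σ⁻¹, swap domain and range:
σ(1) = 1 → σ⁻¹(1) = 1
σ(2) = 2 → σ⁻¹(2) = 2
σ(3) = 3 → σ⁻¹(3) = 3

σ⁻¹ = [1 2 3]


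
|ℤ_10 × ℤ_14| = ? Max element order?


|ℤ_10 × ℤ_14| = 10 × 14 = 140
Max element order = lcm(10,14) = 70
Cyclic? No (gcd=2)

|ℤ_10×ℤ_14| = 140, max element order = 70


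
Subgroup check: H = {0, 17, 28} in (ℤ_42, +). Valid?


Subgroup test for H = {0, 17, 28} in (ℤ_42, +):
(1) 0 ∈ H? Yes
(2) Closure: for all a,b ∈ H, (a+b) mod 42 ∈ H? No  [counterexample: 17 + 17 = 34 ∉ H]
(3) Inverses: for all a ∈ H, -a mod 42 ∈ H? No

No, H is not a subgroup of ℤ_42


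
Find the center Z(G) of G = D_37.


Z(G) = {g ∈ G | gx = xg for all x ∈ G}
For odd n, Z(D_n) = {e}: no nontrivial rotation commutes with all reflections

Z(D_37) = {e}


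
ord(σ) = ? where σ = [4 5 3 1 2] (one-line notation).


Cycle decomposition: (1 4) (2 5)
Cycle lengths: 2, 2
Order = lcm(2, 2) = 2

ord(σ) = 2


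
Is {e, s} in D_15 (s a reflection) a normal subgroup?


H = {e, s} in D_15 (s a reflection)
r·s·r⁻¹ = sr⁻² ≠ s for n ≥ 3, so {e, s} is not closed under conjugation

No, not a normal subgroup


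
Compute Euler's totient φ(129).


Factor n: 129 = 3 × 43
φ(n) = n · ∏(1 - 1/p) over distinct primes p | n
φ(129) = 129 · (1 - 1/3) · (1 - 1/43) = 84

φ(129) = 84


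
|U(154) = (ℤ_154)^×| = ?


U(n) is the group of units mod n; |U(n)| = φ(n)
|U(154)| = φ(154) = 60

|U(154) = (ℤ_154)^×| = 60


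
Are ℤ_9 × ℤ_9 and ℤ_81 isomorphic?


Comparing ℤ_9 × ℤ_9 and ℤ_81:
gcd(9,9) = 9 ≠ 1. Max element order in ℤ_9×ℤ_9 is lcm(9,9) = 9 < 81, so it has no element of order 81

No, ℤ_9 × ℤ_9 ≇ ℤ_81


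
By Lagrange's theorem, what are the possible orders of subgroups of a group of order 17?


Lagrange's theorem: |H| divides |G|
|G| = 17
Divisors of 17: 1, 17

Possible subgroup orders: {1, 17}


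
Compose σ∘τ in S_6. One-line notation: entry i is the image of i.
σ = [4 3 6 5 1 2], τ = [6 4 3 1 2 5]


σ∘τ: apply τ first, then σ
1 →τ 6 →σ 2
2 →τ 4 →σ 5
3 →τ 3 →σ 6
4 →τ 1 →σ 4
5 →τ 2 →σ 3
6 →τ 5 →σ 1

σ∘τ = [2 5 6 4 3 1]


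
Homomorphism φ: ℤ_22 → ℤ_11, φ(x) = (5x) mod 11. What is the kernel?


Kernel = preimage of identity
ker(φ) = {x ∈ ℤ_22 : 5x ≡ 0 (mod 11)}. Since 11 | 22, φ is well-defined. The kernel is the cyclic subgroup ⟨11⟩ of ℤ_22 (order 2), i.e. {0, 11}

ker(φ) = {0, 11}


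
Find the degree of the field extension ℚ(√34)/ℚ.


√34 has minimal polynomial x² - 34 (irreducible over ℚ since 34 is squarefree)

[ℚ(√34)/ℚ] = 2


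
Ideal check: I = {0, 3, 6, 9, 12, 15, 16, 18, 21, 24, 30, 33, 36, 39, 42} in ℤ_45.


Check ideal conditions for I = {0, 3, 6, 9, 12, 15, 16, 18, 21, 24, 30, 33, 36, 39, 42} in ℤ_45:
(1) I is an additive subgroup? No
(2) For r ∈ ℤ_45 and a ∈ I: r·a ∈ I? No  [counterexample: r=2, a=16, r·a mod 45 = 32 ∉ I]

No, I is not an ideal of ℤ_45


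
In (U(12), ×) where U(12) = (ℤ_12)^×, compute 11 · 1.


Operation: multiplication mod 12
11 · 1 = (a × b) mod 12 with a = 11, b = 1

11 · 1 = 11


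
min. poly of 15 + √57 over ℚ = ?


Let α = 15 + √57. Then α - 15 = √57, so (α - 15)² = 57, giving α² - 30α + 168 = 0. Degree 2 and α ∉ ℚ, so this is the minimal polynomial.

Minimal polynomial: x² - 30x + 168


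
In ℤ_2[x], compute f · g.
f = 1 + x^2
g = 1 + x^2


Expand and collect like terms; reduce coefficients mod 2:
x^0: 1·1 = 1 ≡ 1 (mod 2)
x^1: 1·0 + 0·1 = 0 ≡ 0 (mod 2)
x^2: 1·1 + 0·0 + 1·1 = 2 ≡ 0 (mod 2)
x^3: 0·1 + 1·0 = 0 ≡ 0 (mod 2)
x^4: 1·1 = 1 ≡ 1 (mod 2)
Result: 1 + x^4

f · g = 1 + x^4


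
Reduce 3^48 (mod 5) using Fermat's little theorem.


Fermat's little theorem: if p is prime and gcd(a,p)=1, then a^(p-1) ≡ 1 (mod p)
p = 5 is prime, gcd(3,5) = 1
Reduce exponent: 48 mod 4 = 0
So 3^48 ≡ 3^0 (mod 5)
3^0 = 1

3^48 ≡ 1 (mod 5)


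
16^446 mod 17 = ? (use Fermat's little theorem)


Fermat's little theorem: if p is prime and gcd(a,p)=1, then a^(p-1) ≡ 1 (mod p)
p = 17 is prime, gcd(16,17) = 1
Reduce exponent: 446 mod 16 = 14
So 16^446 ≡ 16^14 (mod 17)
16^14 mod 17 = 1

16^446 ≡ 1 (mod 17)


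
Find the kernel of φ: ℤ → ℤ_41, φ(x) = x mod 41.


Kernel = preimage of identity
ker(φ) = {x ∈ ℤ : x ≡ 0 (mod 41)} = 41ℤ = {0, ±41, ±82, ...}

ker(φ) = 41ℤ


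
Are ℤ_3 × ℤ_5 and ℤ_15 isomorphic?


Comparing ℤ_3 × ℤ_5 and ℤ_15:
gcd(3,5) = 1, so ℤ_3 × ℤ_5 ≅ ℤ_15 (CRT)

Yes, ℤ_3 × ℤ_5 ≅ ℤ_15


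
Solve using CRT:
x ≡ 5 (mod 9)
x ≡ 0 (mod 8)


m₁ = 9, m₂ = 8, gcd = 1, so CRT applies. M = m₁·m₂ = 72
Let M₁ = M/m₁ = 8, M₂ = M/m₂ = 9
Find y₁ ≡ M₁⁻¹ (mod m₁): 8⁻¹ ≡ 8 (mod 9)
Find y₂ ≡ M₂⁻¹ (mod m₂): 9⁻¹ ≡ 1 (mod 8)
x = a₁·M₁·y₁ + a₂·M₂·y₂ = 5·8·8 + 0·9·1 = 320
Reduce mod 72: x ≡ 32
Check: 32 mod 9 = 5 ✓, 32 mod 8 = 0 ✓

x ≡ 32 (mod 72)


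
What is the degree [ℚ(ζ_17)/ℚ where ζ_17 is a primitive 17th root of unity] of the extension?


[ℚ(ζ_n):ℚ] = deg Φ_n(x) = φ(n). Here φ(17) = 16

[ℚ(ζ_17)/ℚ where ζ_17 is a primitive 17th root of unity] = 16


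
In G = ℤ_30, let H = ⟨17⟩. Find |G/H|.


|⟨17⟩| = n / gcd(17, 30) = 30 / 1 = 30
H is normal (ℤ_30 is abelian).
|G/H| = |G| / |H| = 30 / 30 = 1

|G/H| = 1


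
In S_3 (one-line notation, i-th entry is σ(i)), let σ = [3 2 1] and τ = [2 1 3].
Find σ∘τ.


σ∘τ: apply τ first, then σ
1 →τ 2 →σ 2
2 →τ 1 →σ 3
3 →τ 3 →σ 1

σ∘τ = [2 3 1]


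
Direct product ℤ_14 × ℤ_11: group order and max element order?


|ℤ_14 × ℤ_11| = 14 × 11 = 154
Max element order = lcm(14,11) = 154
Cyclic? Yes (gcd=1)

|ℤ_14×ℤ_11| = 154, max element order = 154


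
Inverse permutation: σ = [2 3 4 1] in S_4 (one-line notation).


To find σ⁻¹, swap domain and range:
σ(1) = 2 → σ⁻¹(2) = 1
σ(2) = 3 → σ⁻¹(3) = 2
σ(3) = 4 → σ⁻¹(4) = 3
σ(4) = 1 → σ⁻¹(1) = 4

σ⁻¹ = [4 1 2 3]


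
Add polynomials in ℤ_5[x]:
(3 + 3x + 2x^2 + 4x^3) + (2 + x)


Add coefficients mod 5:
x^0: 3 + 2 = 0 (mod 5)
x^1: 3 + 1 = 4 (mod 5)
x^2: 2 + 0 = 2 (mod 5)
x^3: 4 + 0 = 4 (mod 5)
Result: 4x + 2x^2 + 4x^3

f + g = 4x + 2x^2 + 4x^3


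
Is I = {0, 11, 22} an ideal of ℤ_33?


Check ideal conditions for I = {0, 11, 22} in ℤ_33:
(1) I is an additive subgroup? Yes
(2) For r ∈ ℤ_33 and a ∈ I: r·a ∈ I? Yes

Yes, I is an ideal of ℤ_33


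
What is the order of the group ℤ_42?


ℤ_n has n elements.

|ℤ_42| = 42


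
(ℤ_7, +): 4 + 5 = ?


Operation: addition mod 7
4 + 5 = (a + b) mod 7 with a = 4, b = 5

4 + 5 = 2


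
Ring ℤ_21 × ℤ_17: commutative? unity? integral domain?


Direct product ring; commutative with unity (1,1); but (1,0)·(0,1) = (0,0) gives zero divisors, so not an integral domain
Commutative: Yes
Integral domain: No
Has unity: Yes

ℤ_21 × ℤ_17: Commutative=Yes, Unity=Yes


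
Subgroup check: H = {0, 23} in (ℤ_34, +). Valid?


Subgroup test for H = {0, 23} in (ℤ_34, +):
(1) 0 ∈ H? Yes
(2) Closure: for all a,b ∈ H, (a+b) mod 34 ∈ H? No  [counterexample: 23 + 23 = 12 ∉ H]
(3) Inverses: for all a ∈ H, -a mod 34 ∈ H? No

No, H is not a subgroup of ℤ_34


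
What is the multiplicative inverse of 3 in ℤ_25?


Use the extended Euclidean algorithm to write 1 = 3·s + 25·t; then s mod 25 is the inverse.
Euclidean algorithm:
  3 = 0·25 + 3
  25 = 8·3 + 1
  3 = 3·1 + 0
gcd(3,25) = 1
Back-substitution gives: 3·(-8) + 25·(1) = 1
So 3⁻¹ ≡ -8 ≡ 17 (mod 25)
Check: 3 × 17 = 51 ≡ 1 (mod 25) ✓

3⁻¹ ≡ 17 (mod 25)


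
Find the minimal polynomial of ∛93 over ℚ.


∛93 satisfies x³ - 93 = 0, irreducible over ℚ (no rational root; 93 is not a perfect cube)

Minimal polynomial: x³ - 93


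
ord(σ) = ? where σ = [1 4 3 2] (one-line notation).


Cycle decomposition: (2 4)
Cycle lengths: 2
Order = lcm(2) = 2

ord(σ) = 2


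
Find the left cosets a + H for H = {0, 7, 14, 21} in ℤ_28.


H = {0, 7, 14, 21}, |H| = 4
Number of cosets = |G|/|H| = 28/4 = 7
0 + H = {0, 7, 14, 21}
1 + H = {1, 8, 15, 22}
2 + H = {2, 9, 16, 23}
3 + H = {3, 10, 17, 24}
4 + H = {4, 11, 18, 25}
5 + H = {5, 12, 19, 26}
6 + H = {6, 13, 20, 27}

Cosets: 0+H={0,7,14,21}; 1+H={1,8,15,22}; 2+H={2,9,16,23}; 3+H={3,10,17,24}; 4+H={4,11,18,25}; 5+H={5,12,19,26}; 6+H={6,13,20,27}


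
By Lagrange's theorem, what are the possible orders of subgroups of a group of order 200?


Lagrange's theorem: |H| divides |G|
|G| = 200
Divisors of 200: 1, 2, 4, 5, 8, 10, 20, 25, 40, 50, 100, 200

Possible subgroup orders: {1, 2, 4, 5, 8, 10, 20, 25, 40, 50, 100, 200}


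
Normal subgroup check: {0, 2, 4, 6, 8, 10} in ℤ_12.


H = {0, 2, 4, 6, 8, 10} in ℤ_12
ℤ_12 is abelian; every subgroup of an abelian group is normal

Yes, normal subgroup


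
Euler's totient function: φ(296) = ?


Factor n: 296 = 2^3 × 37
φ(n) = n · ∏(1 - 1/p) over distinct primes p | n
φ(296) = 296 · (1 - 1/2) · (1 - 1/37) = 144

φ(296) = 144


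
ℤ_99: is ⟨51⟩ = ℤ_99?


g generates ℤ_n iff gcd(g, n) = 1
gcd(51, 99) = 3
Since gcd = 3 ≠ 1, ⟨51⟩ has order 33 < 99, so 51 is not a generator.

No, 51 does not generate ℤ_99


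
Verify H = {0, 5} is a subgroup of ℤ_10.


Subgroup test for H = {0, 5} in (ℤ_10, +):
(1) 0 ∈ H? Yes
(2) Closure: for all a,b ∈ H, (a+b) mod 10 ∈ H? Yes
(3) Inverses: for all a ∈ H, -a mod 10 ∈ H? Yes

Yes, H is a subgroup of ℤ_10


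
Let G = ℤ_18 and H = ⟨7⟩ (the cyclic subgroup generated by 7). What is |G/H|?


|⟨7⟩| = n / gcd(7, 18) = 18 / 1 = 18
H is normal (ℤ_18 is abelian).
|G/H| = |G| / |H| = 18 / 18 = 1

|G/H| = 1


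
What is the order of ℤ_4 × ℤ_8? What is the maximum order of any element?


|ℤ_4 × ℤ_8| = 4 × 8 = 32
Max element order = lcm(4,8) = 8
Cyclic? No (gcd=4)

|ℤ_4×ℤ_8| = 32, max element order = 8


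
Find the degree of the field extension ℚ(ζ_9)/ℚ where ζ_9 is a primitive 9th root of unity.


[ℚ(ζ_n):ℚ] = deg Φ_n(x) = φ(n). Here φ(9) = 6

[ℚ(ζ_9)/ℚ where ζ_9 is a primitive 9th root of unity] = 6


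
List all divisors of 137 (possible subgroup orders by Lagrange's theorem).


Lagrange's theorem: |H| divides |G|
|G| = 137
Divisors of 137: 1, 137

Possible subgroup orders: {1, 137}


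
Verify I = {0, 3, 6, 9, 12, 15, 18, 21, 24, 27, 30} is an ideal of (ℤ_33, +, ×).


Check ideal conditions for I = {0, 3, 6, 9, 12, 15, 18, 21, 24, 27, 30} in ℤ_33:
(1) I is an additive subgroup? Yes
(2) For r ∈ ℤ_33 and a ∈ I: r·a ∈ I? Yes

Yes, I is an ideal of ℤ_33


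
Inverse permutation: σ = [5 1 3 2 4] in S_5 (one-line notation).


To find σ⁻¹, swap domain and range:
σ(1) = 5 → σ⁻¹(5) = 1
σ(2) = 1 → σ⁻¹(1) = 2
σ(3) = 3 → σ⁻¹(3) = 3
σ(4) = 2 → σ⁻¹(2) = 4
σ(5) = 4 → σ⁻¹(4) = 5

σ⁻¹ = [2 4 3 5 1]


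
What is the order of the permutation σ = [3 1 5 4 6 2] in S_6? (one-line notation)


Cycle decomposition: (1 3 5 6 2)
Cycle lengths: 5
Order = lcm(5) = 5

ord(σ) = 5


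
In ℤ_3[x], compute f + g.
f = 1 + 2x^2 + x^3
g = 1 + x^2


Add coefficients mod 3:
x^0: 1 + 1 = 2 (mod 3)
x^1: 0 + 0 = 0 (mod 3)
x^2: 2 + 1 = 0 (mod 3)
x^3: 1 + 0 = 1 (mod 3)
Result: 2 + x^3

f + g = 2 + x^3


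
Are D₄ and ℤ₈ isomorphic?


Comparing D₄ and ℤ₈:
D₄ is non-abelian, ℤ₈ is abelian

No, D₄ ≇ ℤ₈


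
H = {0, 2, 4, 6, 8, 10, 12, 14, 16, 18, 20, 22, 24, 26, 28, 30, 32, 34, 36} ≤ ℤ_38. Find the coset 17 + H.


17 + H = {17 + h (mod 38) : h ∈ H}
17+0=17, 17+2=19, 17+4=21, 17+6=23, 17+8=25, 17+10=27, 17+12=29, 17+14=31, 17+16=33, 17+18=35, 17+20=37, 17+22=1, 17+24=3, 17+26=5, 17+28=7, 17+30=9, 17+32=11, 17+34=13, 17+36=15
17 + H = {1, 3, 5, 7, 9, 11, 13, 15, 17, 19, 21, 23, 25, 27, 29, 31, 33, 35, 37} = 1 + H

17 + H = {1, 3, 5, 7, 9, 11, 13, 15, 17, 19, 21, 23, 25, 27, 29, 31, 33, 35, 37}


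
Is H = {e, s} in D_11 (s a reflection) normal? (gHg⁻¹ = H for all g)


H = {e, s} in D_11 (s a reflection)
r·s·r⁻¹ = sr⁻² ≠ s for n ≥ 3, so {e, s} is not closed under conjugation

No, not a normal subgroup


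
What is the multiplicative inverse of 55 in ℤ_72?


Use the extended Euclidean algorithm to write 1 = 55·s + 72·t; then s mod 72 is the inverse.
Euclidean algorithm:
  55 = 0·72 + 55
  72 = 1·55 + 17
  55 = 3·17 + 4
  17 = 4·4 + 1
  4 = 4·1 + 0
gcd(55,72) = 1
Back-substitution gives: 55·(-17) + 72·(13) = 1
So 55⁻¹ ≡ -17 ≡ 55 (mod 72)
Check: 55 × 55 = 3025 ≡ 1 (mod 72) ✓

55⁻¹ ≡ 55 (mod 72)


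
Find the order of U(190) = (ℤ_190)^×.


U(n) is the group of units mod n; |U(n)| = φ(n)
|U(190)| = φ(190) = 72

|U(190) = (ℤ_190)^×| = 72


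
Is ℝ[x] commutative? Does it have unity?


Polynomial ring over ℝ (an integral domain) is a commutative integral domain with unity 1
Commutative: Yes
Integral domain: Yes
Has unity: Yes

ℝ[x]: Commutative=Yes, Unity=Yes


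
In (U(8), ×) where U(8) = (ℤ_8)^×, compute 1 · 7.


Operation: multiplication mod 8
1 · 7 = (a × b) mod 8 with a = 1, b = 7

1 · 7 = 7


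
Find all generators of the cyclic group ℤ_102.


g generates ℤ_n iff gcd(g,n) = 1
Prime factors of 102: 2, 3, 17
Generators are g ∈ {1,...,101} not divisible by any of these primes.
Generators: {1, 5, 7, 11, 13, 19, 23, 25, 29, 31, 35, 37, 41, 43, 47, 49, 53, 55, 59, 61, 65, 67, 71, 73, 77, 79, 83, 89, 91, 95, 97, 101}
Number of generators = φ(102) = 32

Generators of ℤ_102 = {1, 5, 7, 11, 13, 19, 23, 25, 29, 31, 35, 37, 41, 43, 47, 49, 53, 55, 59, 61, 65, 67, 71, 73, 77, 79, 83, 89, 91, 95, 97, 101}


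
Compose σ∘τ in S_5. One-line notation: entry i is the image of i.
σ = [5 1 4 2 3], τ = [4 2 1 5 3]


σ∘τ: apply τ first, then σ
1 →τ 4 →σ 2
2 →τ 2 →σ 1
3 →τ 1 →σ 5
4 →τ 5 →σ 3
5 →τ 3 →σ 4

σ∘τ = [2 1 5 3 4]


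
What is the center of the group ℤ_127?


Z(G) = {g ∈ G | gx = xg for all x ∈ G}
ℤ_127 is abelian, so Z(G) = G

Z(ℤ_127) = ℤ_127


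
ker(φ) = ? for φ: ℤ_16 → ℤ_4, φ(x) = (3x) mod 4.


Kernel = preimage of identity
ker(φ) = {x ∈ ℤ_16 : 3x ≡ 0 (mod 4)}. Since 4 | 16, φ is well-defined. The kernel is the cyclic subgroup ⟨4⟩ of ℤ_16 (order 4), i.e. {0, 4, 8, 12}

ker(φ) = {0, 4, 8, 12}


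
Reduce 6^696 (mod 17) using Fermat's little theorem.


Fermat's little theorem: if p is prime and gcd(a,p)=1, then a^(p-1) ≡ 1 (mod p)
p = 17 is prime, gcd(6,17) = 1
Reduce exponent: 696 mod 16 = 8
So 6^696 ≡ 6^8 (mod 17)
6^8 mod 17 = 16

6^696 ≡ 16 (mod 17)


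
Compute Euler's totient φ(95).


Factor n: 95 = 5 × 19
φ(n) = n · ∏(1 - 1/p) over distinct primes p | n
φ(95) = 95 · (1 - 1/5) · (1 - 1/19) = 72

φ(95) = 72


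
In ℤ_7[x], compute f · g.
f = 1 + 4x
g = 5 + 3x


Expand and collect like terms; reduce coefficients mod 7:
x^0: 1·5 = 5 ≡ 5 (mod 7)
x^1: 1·3 + 4·5 = 23 ≡ 2 (mod 7)
x^2: 4·3 = 12 ≡ 5 (mod 7)
Result: 5 + 2x + 5x^2

f · g = 5 + 2x + 5x^2


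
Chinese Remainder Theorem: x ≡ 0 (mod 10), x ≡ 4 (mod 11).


m₁ = 10, m₂ = 11, gcd = 1, so CRT applies. M = m₁·m₂ = 110
Let M₁ = M/m₁ = 11, M₂ = M/m₂ = 10
Find y₁ ≡ M₁⁻¹ (mod m₁): 11⁻¹ ≡ 1 (mod 10)
Find y₂ ≡ M₂⁻¹ (mod m₂): 10⁻¹ ≡ 10 (mod 11)
x = a₁·M₁·y₁ + a₂·M₂·y₂ = 0·11·1 + 4·10·10 = 400
Reduce mod 110: x ≡ 70
Check: 70 mod 10 = 0 ✓, 70 mod 11 = 4 ✓

x ≡ 70 (mod 110)


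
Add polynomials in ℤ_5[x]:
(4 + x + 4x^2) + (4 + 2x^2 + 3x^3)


Add coefficients mod 5:
x^0: 4 + 4 = 3 (mod 5)
x^1: 1 + 0 = 1 (mod 5)
x^2: 4 + 2 = 1 (mod 5)
x^3: 0 + 3 = 3 (mod 5)
Result: 3 + x + x^2 + 3x^3

f + g = 3 + x + x^2 + 3x^3


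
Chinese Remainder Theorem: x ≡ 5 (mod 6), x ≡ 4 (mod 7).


m₁ = 6, m₂ = 7, gcd = 1, so CRT applies. M = m₁·m₂ = 42
Let M₁ = M/m₁ = 7, M₂ = M/m₂ = 6
Find y₁ ≡ M₁⁻¹ (mod m₁): 7⁻¹ ≡ 1 (mod 6)
Find y₂ ≡ M₂⁻¹ (mod m₂): 6⁻¹ ≡ 6 (mod 7)
x = a₁·M₁·y₁ + a₂·M₂·y₂ = 5·7·1 + 4·6·6 = 179
Reduce mod 42: x ≡ 11
Check: 11 mod 6 = 5 ✓, 11 mod 7 = 4 ✓

x ≡ 11 (mod 42)


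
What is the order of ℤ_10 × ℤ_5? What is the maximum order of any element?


|ℤ_10 × ℤ_5| = 10 × 5 = 50
Max element order = lcm(10,5) = 10
Cyclic? No (gcd=5)

|ℤ_10×ℤ_5| = 50, max element order = 10
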